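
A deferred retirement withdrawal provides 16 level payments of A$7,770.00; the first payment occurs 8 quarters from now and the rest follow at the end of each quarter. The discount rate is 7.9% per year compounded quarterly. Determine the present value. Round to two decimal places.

A$92,183.24

Ordinary annuity of 16 payments, first payment at period 8.
Periodic rate r = 0.079/4 per quarter; n is counted in quarters.
The ordinary-annuity PV formula values the stream one period before the first payment (period 7); discount that back 7 periods:
PV₀ = 7,770 × [1 − (1+r)^−16] / r × (1+r)^−7 = A$92,183.24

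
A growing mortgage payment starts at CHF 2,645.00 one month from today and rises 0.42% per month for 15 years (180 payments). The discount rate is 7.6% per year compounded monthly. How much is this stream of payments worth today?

CHF 393,646.66

Periodic rate r = 0.076/12 per month; n is counted in months.
Growing ordinary annuity: PV = PMT₁ × [1 − ((1+g)/(1+r))^n] / (r − g) = 2,645 × [1 − ((1+0.0042)/(1+r))^180] / (r − 0.0042) = CHF 393,646.66.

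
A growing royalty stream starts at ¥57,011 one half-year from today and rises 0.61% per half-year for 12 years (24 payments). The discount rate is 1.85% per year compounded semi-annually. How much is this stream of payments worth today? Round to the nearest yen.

Periodic rate r = 0.0185/2 per half-year; n is counted in half-years.
Growing ordinary annuity: PV = PMT₁ × [1 − ((1+g)/(1+r))^n] / (r − g) = 57,011 × [1 − ((1+0.0061)/(1+r))^24] / (r − 0.0061) = ¥1,308,158.

¥1,308,158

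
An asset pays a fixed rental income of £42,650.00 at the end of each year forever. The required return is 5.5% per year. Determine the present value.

Periodic rate r = 0.055 per year.
Level perpetuity: PV = PMT / r = 42,650 / (0.055) = £775,454.55.

£775,454.55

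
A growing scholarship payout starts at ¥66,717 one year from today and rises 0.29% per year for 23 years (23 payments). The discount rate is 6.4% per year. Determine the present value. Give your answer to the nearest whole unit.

Periodic rate r = 0.064 per year.
Growing ordinary annuity: PV = PMT₁ × [1 − ((1+g)/(1+r))^n] / (r − g) = 66,717 × [1 − ((1+0.0029)/(1+r))^23] / (r − 0.0029) = ¥811,734.

¥811,734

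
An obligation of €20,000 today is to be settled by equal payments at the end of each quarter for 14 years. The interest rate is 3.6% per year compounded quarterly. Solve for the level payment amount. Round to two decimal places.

Level ordinary annuity; solve PV = PMT × [(1 − (1+r)^−n)/r] for PMT.
Periodic rate r = 0.036/4 per quarter; n is counted in quarters.
With n = 56: PMT = 20,000 / ([(1 − (1+r)^−n)/r]) = €456.24

€456.24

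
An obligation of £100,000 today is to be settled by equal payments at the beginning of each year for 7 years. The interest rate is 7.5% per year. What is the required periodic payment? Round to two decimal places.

Level annuity due; solve PV = PMT × [(1 − (1+r)^−n)/r] × (1+r) for PMT.
Periodic rate r = 0.075 per year.
With n = 7: PMT = 100,000 / ([(1 − (1+r)^−n)/r] × (1+r)) = £17,562.82

£17,562.82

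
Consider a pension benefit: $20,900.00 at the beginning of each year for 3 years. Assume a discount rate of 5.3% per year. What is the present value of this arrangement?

This is an annuity due: 3 payments of $20,900.00 at the beginning of each year.
Periodic rate r = 0.053 per year.
PV = PMT × [(1 − (1+r)^−n)/r] × (1+r) = 20,900 × [1 − (1+r)^−3] / r × (1+r) = $59,597.11

$59,597.11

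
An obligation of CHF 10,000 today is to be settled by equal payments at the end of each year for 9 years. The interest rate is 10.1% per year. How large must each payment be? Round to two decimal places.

Level ordinary annuity; solve PV = PMT × [(1 − (1+r)^−n)/r] for PMT.
Periodic rate r = 0.101 per year.
With n = 9: PMT = 10,000 / ([(1 − (1+r)^−n)/r]) = CHF 1,743.31

CHF 1,743.31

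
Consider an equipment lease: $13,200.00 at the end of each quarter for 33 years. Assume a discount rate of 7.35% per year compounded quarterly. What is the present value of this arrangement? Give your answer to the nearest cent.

$653,425.25

This is an ordinary annuity: 132 payments of $13,200.00 at the end of each quarter.
Periodic rate r = 0.0735/4 per quarter; n is counted in quarters.
PV = PMT × [(1 − (1+r)^−n)/r] = 13,200 × [1 − (1+r)^−132] / r = $653,425.25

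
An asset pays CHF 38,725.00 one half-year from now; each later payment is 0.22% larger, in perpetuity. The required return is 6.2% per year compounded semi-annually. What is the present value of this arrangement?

CHF 1,344,618.06

Periodic rate r = 0.062/2 per half-year.
Growing perpetuity (Gordon): PV = PMT₁ / (r − g) = 38,725 / (r − 0.0022) = CHF 1,344,618.06.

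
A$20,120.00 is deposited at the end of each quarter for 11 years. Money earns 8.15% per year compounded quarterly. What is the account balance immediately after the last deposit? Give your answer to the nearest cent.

A$1,411,138.25

This is an ordinary annuity: 44 deposits of A$20,120.00 at the end of each quarter.
Periodic rate r = 0.0815/4 per quarter; n is counted in quarters.
FV = PMT × [((1+r)^n − 1)/r] = 20,120 × [(1+r)^44 − 1] / r = A$1,411,138.25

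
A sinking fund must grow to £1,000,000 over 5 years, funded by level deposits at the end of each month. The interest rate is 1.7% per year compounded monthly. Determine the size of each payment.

Level ordinary annuity; solve FV = PMT × [((1+r)^n − 1)/r] for PMT.
Periodic rate r = 0.017/12 per month; n is counted in months.
With n = 60: PMT = 1,000,000 / ([((1+r)^n − 1)/r]) = £15,980.16

£15,980.16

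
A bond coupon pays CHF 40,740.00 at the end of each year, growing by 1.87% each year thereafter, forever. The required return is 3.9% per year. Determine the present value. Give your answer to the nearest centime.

CHF 2,006,896.55

Periodic rate r = 0.039 per year.
Growing perpetuity (Gordon): PV = PMT₁ / (r − g) = 40,740 / (r − 0.0187) = CHF 2,006,896.55.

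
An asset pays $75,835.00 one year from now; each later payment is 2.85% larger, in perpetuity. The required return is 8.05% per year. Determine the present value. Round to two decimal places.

$1,458,365.38

Periodic rate r = 0.0805 per year.
Growing perpetuity (Gordon): PV = PMT₁ / (r − g) = 75,835 / (r − 0.0285) = $1,458,365.38.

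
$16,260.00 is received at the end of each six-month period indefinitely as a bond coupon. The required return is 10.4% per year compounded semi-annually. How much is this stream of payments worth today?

$312,692.31

Periodic rate r = 0.104/2 per half-year.
Level perpetuity: PV = PMT / r = 16,260 / (0.104/2) = $312,692.31.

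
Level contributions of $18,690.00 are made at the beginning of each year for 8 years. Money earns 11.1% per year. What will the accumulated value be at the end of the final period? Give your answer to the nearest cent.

$247,154.65

This is an annuity due: 8 deposits of $18,690.00 at the beginning of each year.
Periodic rate r = 0.111 per year.
FV = PMT × [((1+r)^n − 1)/r] × (1+r) = 18,690 × [(1+r)^8 − 1] / r × (1+r) = $247,154.65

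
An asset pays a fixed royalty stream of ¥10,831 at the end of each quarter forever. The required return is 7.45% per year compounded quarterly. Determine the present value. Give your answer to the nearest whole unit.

Periodic rate r = 0.0745/4 per quarter.
Level perpetuity: PV = PMT / r = 10,831 / (0.0745/4) = ¥581,530.

¥581,530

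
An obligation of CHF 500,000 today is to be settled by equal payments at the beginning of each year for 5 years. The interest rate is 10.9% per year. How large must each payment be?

Level annuity due; solve PV = PMT × [(1 − (1+r)^−n)/r] × (1+r) for PMT.
Periodic rate r = 0.109 per year.
With n = 5: PMT = 500,000 / ([(1 − (1+r)^−n)/r] × (1+r)) = CHF 121,681.70

CHF 121,681.70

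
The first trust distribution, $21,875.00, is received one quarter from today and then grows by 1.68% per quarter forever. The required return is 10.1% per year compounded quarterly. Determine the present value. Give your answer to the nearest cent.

$2,588,757.40

Periodic rate r = 0.101/4 per quarter.
Growing perpetuity (Gordon): PV = PMT₁ / (r − g) = 21,875 / (r − 0.0168) = $2,588,757.40.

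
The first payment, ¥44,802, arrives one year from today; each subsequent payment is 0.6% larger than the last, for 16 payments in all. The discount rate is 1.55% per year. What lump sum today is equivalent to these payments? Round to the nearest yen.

Periodic rate r = 0.0155 per year.
Growing ordinary annuity: PV = PMT₁ × [1 − ((1+g)/(1+r))^n] / (r − g) = 44,802 × [1 − ((1+0.006)/(1+r))^16] / (r − 0.006) = ¥658,462.

¥658,462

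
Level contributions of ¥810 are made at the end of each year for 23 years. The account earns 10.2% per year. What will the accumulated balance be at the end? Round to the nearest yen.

This is an ordinary annuity: 23 deposits of ¥810 at the end of each year.
Periodic rate r = 0.102 per year.
FV = PMT × [((1+r)^n − 1)/r] = 810 × [(1+r)^23 − 1] / r = ¥66,200

¥66,200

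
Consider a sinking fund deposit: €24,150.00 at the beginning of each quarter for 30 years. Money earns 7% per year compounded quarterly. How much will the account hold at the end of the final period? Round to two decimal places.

€9,855,986.42

This is an annuity due: 120 deposits of €24,150.00 at the beginning of each quarter.
Periodic rate r = 0.07/4 per quarter; n is counted in quarters.
FV = PMT × [((1+r)^n − 1)/r] × (1+r) = 24,150 × [(1+r)^120 − 1] / r × (1+r) = €9,855,986.42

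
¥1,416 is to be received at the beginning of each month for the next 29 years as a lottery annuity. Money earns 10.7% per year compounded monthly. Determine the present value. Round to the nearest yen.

¥152,924

This is an annuity due: 348 payments of ¥1,416 at the beginning of each month.
Periodic rate r = 0.107/12 per month; n is counted in months.
PV = PMT × [(1 − (1+r)^−n)/r] × (1+r) = 1,416 × [1 − (1+r)^−348] / r × (1+r) = ¥152,924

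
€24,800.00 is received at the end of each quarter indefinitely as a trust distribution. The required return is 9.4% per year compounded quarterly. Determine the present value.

Periodic rate r = 0.094/4 per quarter.
Level perpetuity: PV = PMT / r = 24,800 / (0.094/4) = €1,055,319.15.

€1,055,319.15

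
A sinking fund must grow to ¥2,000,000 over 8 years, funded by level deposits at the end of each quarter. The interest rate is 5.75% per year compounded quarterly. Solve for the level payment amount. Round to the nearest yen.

Level ordinary annuity; solve FV = PMT × [((1+r)^n − 1)/r] for PMT.
Periodic rate r = 0.0575/4 per quarter; n is counted in quarters.
With n = 32: PMT = 2,000,000 / ([((1+r)^n − 1)/r]) = ¥49,664

¥49,664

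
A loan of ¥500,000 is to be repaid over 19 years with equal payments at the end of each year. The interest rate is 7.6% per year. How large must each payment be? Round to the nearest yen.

¥50,575

Level ordinary annuity; solve PV = PMT × [(1 − (1+r)^−n)/r] for PMT.
Periodic rate r = 0.076 per year.
With n = 19: PMT = 500,000 / ([(1 − (1+r)^−n)/r]) = ¥50,575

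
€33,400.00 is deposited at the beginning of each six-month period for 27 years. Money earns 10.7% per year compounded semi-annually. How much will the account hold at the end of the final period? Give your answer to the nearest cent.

This is an annuity due: 54 deposits of €33,400.00 at the beginning of each six-month period.
Periodic rate r = 0.107/2 per half-year; n is counted in half-years.
FV = PMT × [((1+r)^n − 1)/r] × (1+r) = 33,400 × [(1+r)^54 − 1] / r × (1+r) = €10,314,467.24

€10,314,467.24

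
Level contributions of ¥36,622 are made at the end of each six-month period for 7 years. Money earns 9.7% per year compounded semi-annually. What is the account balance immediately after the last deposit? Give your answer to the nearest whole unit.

This is an ordinary annuity: 14 deposits of ¥36,622 at the end of each six-month period.
Periodic rate r = 0.097/2 per half-year; n is counted in half-years.
FV = PMT × [((1+r)^n − 1)/r] = 36,622 × [(1+r)^14 − 1] / r = ¥710,315

¥710,315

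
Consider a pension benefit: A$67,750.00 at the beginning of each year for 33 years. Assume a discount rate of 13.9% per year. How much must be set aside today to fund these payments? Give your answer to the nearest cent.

This is an annuity due: 33 payments of A$67,750.00 at the beginning of each year.
Periodic rate r = 0.139 per year.
PV = PMT × [(1 − (1+r)^−n)/r] × (1+r) = 67,750 × [1 − (1+r)^−33] / r × (1+r) = A$547,589.38

A$547,589.38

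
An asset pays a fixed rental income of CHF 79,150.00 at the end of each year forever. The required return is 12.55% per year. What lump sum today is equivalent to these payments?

CHF 630,677.29

Periodic rate r = 0.1255 per year.
Level perpetuity: PV = PMT / r = 79,150 / (0.1255) = CHF 630,677.29.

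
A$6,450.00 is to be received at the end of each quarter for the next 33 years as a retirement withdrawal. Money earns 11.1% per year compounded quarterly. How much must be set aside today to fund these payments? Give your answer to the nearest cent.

A$226,164.15

This is an ordinary annuity: 132 payments of A$6,450.00 at the end of each quarter.
Periodic rate r = 0.111/4 per quarter; n is counted in quarters.
PV = PMT × [(1 − (1+r)^−n)/r] = 6,450 × [1 − (1+r)^−132] / r = A$226,164.15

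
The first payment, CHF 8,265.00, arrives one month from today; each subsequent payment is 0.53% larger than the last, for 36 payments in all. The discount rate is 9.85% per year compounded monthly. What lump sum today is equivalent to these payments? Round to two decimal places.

CHF 280,695.28

Periodic rate r = 0.0985/12 per month; n is counted in months.
Growing ordinary annuity: PV = PMT₁ × [1 − ((1+g)/(1+r))^n] / (r − g) = 8,265 × [1 − ((1+0.0053)/(1+r))^36] / (r − 0.0053) = CHF 280,695.28.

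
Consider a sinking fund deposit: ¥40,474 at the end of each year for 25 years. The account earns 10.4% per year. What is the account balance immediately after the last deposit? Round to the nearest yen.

¥4,227,931

This is an ordinary annuity: 25 deposits of ¥40,474 at the end of each year.
Periodic rate r = 0.104 per year.
FV = PMT × [((1+r)^n − 1)/r] = 40,474 × [(1+r)^25 − 1] / r = ¥4,227,931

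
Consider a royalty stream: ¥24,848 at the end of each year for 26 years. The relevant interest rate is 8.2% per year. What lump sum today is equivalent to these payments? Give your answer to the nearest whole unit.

This is an ordinary annuity: 26 payments of ¥24,848 at the end of each year.
Periodic rate r = 0.082 per year.
PV = PMT × [(1 − (1+r)^−n)/r] = 24,848 × [1 − (1+r)^−26] / r = ¥263,979

¥263,979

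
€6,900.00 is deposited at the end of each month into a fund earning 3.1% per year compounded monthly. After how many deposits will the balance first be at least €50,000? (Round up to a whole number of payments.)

Periodic rate r = 0.031/12 per month; n is counted in months.
Ordinary annuity FV: 50,000 = 6,900 × [((1+r)^n − 1)/r].
(1+r)^n = 1 + 50,000 × r / 6,900, so n = ln(1 + 50,000·r/6,900) / ln(1+r) = 7.19.
Round up to a whole number of payments: n = 8.

8 payments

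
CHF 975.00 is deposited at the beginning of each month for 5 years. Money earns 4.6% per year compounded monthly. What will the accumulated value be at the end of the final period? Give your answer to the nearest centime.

CHF 65,885.22

This is an annuity due: 60 deposits of CHF 975.00 at the beginning of each month.
Periodic rate r = 0.046/12 per month; n is counted in months.
FV = PMT × [((1+r)^n − 1)/r] × (1+r) = 975 × [(1+r)^60 − 1] / r × (1+r) = CHF 65,885.22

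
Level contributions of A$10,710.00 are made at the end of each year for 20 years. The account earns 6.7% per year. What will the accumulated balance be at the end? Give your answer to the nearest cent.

This is an ordinary annuity: 20 deposits of A$10,710.00 at the end of each year.
Periodic rate r = 0.067 per year.
FV = PMT × [((1+r)^n − 1)/r] = 10,710 × [(1+r)^20 − 1] / r = A$424,943.45

A$424,943.45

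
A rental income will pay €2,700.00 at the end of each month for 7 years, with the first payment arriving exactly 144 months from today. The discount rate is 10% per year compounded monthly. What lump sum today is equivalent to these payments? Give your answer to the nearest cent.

€49,640.36

Ordinary annuity of 84 payments, first payment at period 144.
Periodic rate r = 0.1/12 per month; n is counted in months.
The ordinary-annuity PV formula values the stream one period before the first payment (period 143); discount that back 143 periods:
PV₀ = 2,700 × [1 − (1+r)^−84] / r × (1+r)^−143 = €49,640.36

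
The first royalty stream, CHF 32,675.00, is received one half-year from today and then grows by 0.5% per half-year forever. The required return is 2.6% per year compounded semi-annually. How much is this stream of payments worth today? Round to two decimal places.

CHF 4,084,375.00

Periodic rate r = 0.026/2 per half-year.
Growing perpetuity (Gordon): PV = PMT₁ / (r − g) = 32,675 / (r − 0.005) = CHF 4,084,375.00.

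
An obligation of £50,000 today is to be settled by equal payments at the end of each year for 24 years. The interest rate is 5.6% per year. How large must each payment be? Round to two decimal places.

£3,837.91

Level ordinary annuity; solve PV = PMT × [(1 − (1+r)^−n)/r] for PMT.
Periodic rate r = 0.056 per year.
With n = 24: PMT = 50,000 / ([(1 − (1+r)^−n)/r]) = £3,837.91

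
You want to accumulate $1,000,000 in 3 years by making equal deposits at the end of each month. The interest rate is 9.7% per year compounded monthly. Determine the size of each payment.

$24,043.19

Level ordinary annuity; solve FV = PMT × [((1+r)^n − 1)/r] for PMT.
Periodic rate r = 0.097/12 per month; n is counted in months.
With n = 36: PMT = 1,000,000 / ([((1+r)^n − 1)/r]) = $24,043.19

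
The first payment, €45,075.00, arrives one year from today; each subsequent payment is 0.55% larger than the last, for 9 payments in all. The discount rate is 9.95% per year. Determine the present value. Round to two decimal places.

Periodic rate r = 0.0995 per year.
Growing ordinary annuity: PV = PMT₁ × [1 − ((1+g)/(1+r))^n] / (r − g) = 45,075 × [1 − ((1+0.0055)/(1+r))^9] / (r − 0.0055) = €264,990.58.

€264,990.58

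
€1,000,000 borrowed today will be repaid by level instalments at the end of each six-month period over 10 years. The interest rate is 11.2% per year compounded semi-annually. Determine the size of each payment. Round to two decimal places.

Level ordinary annuity; solve PV = PMT × [(1 − (1+r)^−n)/r] for PMT.
Periodic rate r = 0.112/2 per half-year; n is counted in half-years.
With n = 20: PMT = 1,000,000 / ([(1 − (1+r)^−n)/r]) = €84,374.96

€84,374.96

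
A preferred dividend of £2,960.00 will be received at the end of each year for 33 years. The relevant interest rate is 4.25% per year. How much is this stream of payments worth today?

£52,011.36

This is an ordinary annuity: 33 payments of £2,960.00 at the end of each year.
Periodic rate r = 0.0425 per year.
PV = PMT × [(1 − (1+r)^−n)/r] = 2,960 × [1 − (1+r)^−33] / r = £52,011.36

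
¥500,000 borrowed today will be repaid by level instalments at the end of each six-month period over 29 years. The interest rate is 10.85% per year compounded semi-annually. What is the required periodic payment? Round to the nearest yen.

Level ordinary annuity; solve PV = PMT × [(1 − (1+r)^−n)/r] for PMT.
Periodic rate r = 0.1085/2 per half-year; n is counted in half-years.
With n = 58: PMT = 500,000 / ([(1 − (1+r)^−n)/r]) = ¥28,454

¥28,454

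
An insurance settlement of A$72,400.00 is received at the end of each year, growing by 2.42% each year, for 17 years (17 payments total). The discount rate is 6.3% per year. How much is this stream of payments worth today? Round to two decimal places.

A$874,274.48

Periodic rate r = 0.063 per year.
Growing ordinary annuity: PV = PMT₁ × [1 − ((1+g)/(1+r))^n] / (r − g) = 72,400 × [1 − ((1+0.0242)/(1+r))^17] / (r − 0.0242) = A$874,274.48.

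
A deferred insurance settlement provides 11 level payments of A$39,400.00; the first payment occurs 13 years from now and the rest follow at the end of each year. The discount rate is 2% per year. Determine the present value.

A$304,044.40

Ordinary annuity of 11 payments, first payment at period 13.
Periodic rate r = 0.02 per year.
The ordinary-annuity PV formula values the stream one period before the first payment (period 12); discount that back 12 periods:
PV₀ = 39,400 × [1 − (1+r)^−11] / r × (1+r)^−12 = A$304,044.40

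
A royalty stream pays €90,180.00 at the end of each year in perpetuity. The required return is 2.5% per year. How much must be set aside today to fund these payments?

Periodic rate r = 0.025 per year.
Level perpetuity: PV = PMT / r = 90,180 / (0.025) = €3,607,200.00.

€3,607,200.00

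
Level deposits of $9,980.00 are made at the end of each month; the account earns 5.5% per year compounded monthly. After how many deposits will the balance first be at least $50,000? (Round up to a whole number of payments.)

5 payments

Periodic rate r = 0.055/12 per month; n is counted in months.
Ordinary annuity FV: 50,000 = 9,980 × [((1+r)^n − 1)/r].
(1+r)^n = 1 + 50,000 × r / 9,980, so n = ln(1 + 50,000·r/9,980) / ln(1+r) = 4.96.
Round up to a whole number of payments: n = 5.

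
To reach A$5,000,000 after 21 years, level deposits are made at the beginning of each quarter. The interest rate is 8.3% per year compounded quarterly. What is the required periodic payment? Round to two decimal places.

Level annuity due; solve FV = PMT × [((1+r)^n − 1)/r] × (1+r) for PMT.
Periodic rate r = 0.083/4 per quarter; n is counted in quarters.
With n = 84: PMT = 5,000,000 / ([((1+r)^n − 1)/r] × (1+r)) = A$22,031.52

A$22,031.52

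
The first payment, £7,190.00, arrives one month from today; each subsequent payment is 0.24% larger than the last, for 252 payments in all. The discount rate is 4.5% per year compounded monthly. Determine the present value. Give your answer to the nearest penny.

Periodic rate r = 0.045/12 per month; n is counted in months.
Growing ordinary annuity: PV = PMT₁ × [1 − ((1+g)/(1+r))^n] / (r − g) = 7,190 × [1 − ((1+0.0024)/(1+r))^252] / (r − 0.0024) = £1,531,893.43.

£1,531,893.43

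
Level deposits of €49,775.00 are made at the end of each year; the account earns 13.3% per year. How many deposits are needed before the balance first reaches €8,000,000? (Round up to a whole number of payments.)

Periodic rate r = 0.133 per year.
Ordinary annuity FV: 8,000,000 = 49,775 × [((1+r)^n − 1)/r].
(1+r)^n = 1 + 8,000,000 × r / 49,775, so n = ln(1 + 8,000,000·r/49,775) / ln(1+r) = 24.89.
Round up to a whole number of payments: n = 25.

25 payments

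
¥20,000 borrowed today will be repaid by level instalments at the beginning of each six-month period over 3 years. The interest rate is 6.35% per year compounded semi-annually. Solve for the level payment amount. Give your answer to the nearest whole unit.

¥3,599

Level annuity due; solve PV = PMT × [(1 − (1+r)^−n)/r] × (1+r) for PMT.
Periodic rate r = 0.0635/2 per half-year; n is counted in half-years.
With n = 6: PMT = 20,000 / ([(1 − (1+r)^−n)/r] × (1+r)) = ¥3,599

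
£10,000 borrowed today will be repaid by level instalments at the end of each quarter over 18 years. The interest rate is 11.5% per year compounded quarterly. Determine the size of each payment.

£330.43

Level ordinary annuity; solve PV = PMT × [(1 − (1+r)^−n)/r] for PMT.
Periodic rate r = 0.115/4 per quarter; n is counted in quarters.
With n = 72: PMT = 10,000 / ([(1 − (1+r)^−n)/r]) = £330.43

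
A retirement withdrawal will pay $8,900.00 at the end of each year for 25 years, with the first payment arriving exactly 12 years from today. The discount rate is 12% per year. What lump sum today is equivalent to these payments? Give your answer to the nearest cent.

$20,066.96

Ordinary annuity of 25 payments, first payment at period 12.
Periodic rate r = 0.12 per year.
The ordinary-annuity PV formula values the stream one period before the first payment (period 11); discount that back 11 periods:
PV₀ = 8,900 × [1 − (1+r)^−25] / r × (1+r)^−11 = $20,066.96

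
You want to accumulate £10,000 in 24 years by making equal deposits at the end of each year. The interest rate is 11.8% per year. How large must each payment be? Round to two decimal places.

£87.14

Level ordinary annuity; solve FV = PMT × [((1+r)^n − 1)/r] for PMT.
Periodic rate r = 0.118 per year.
With n = 24: PMT = 10,000 / ([((1+r)^n − 1)/r]) = £87.14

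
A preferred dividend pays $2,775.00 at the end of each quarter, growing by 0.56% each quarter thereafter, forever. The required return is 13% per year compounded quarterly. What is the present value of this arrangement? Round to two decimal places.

Periodic rate r = 0.13/4 per quarter.
Growing perpetuity (Gordon): PV = PMT₁ / (r − g) = 2,775 / (r − 0.0056) = $103,159.85.

$103,159.85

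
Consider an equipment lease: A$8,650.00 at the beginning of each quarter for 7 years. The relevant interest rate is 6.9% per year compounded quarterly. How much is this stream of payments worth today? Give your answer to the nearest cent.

A$194,105.05

This is an annuity due: 28 payments of A$8,650.00 at the beginning of each quarter.
Periodic rate r = 0.069/4 per quarter; n is counted in quarters.
PV = PMT × [(1 − (1+r)^−n)/r] × (1+r) = 8,650 × [1 − (1+r)^−28] / r × (1+r) = A$194,105.05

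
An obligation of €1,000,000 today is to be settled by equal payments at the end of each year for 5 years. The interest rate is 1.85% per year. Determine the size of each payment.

Level ordinary annuity; solve PV = PMT × [(1 − (1+r)^−n)/r] for PMT.
Periodic rate r = 0.0185 per year.
With n = 5: PMT = 1,000,000 / ([(1 − (1+r)^−n)/r]) = €211,235.63

€211,235.63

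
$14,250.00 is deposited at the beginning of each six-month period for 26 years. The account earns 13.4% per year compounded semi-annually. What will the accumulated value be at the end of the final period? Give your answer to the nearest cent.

This is an annuity due: 52 deposits of $14,250.00 at the beginning of each six-month period.
Periodic rate r = 0.134/2 per half-year; n is counted in half-years.
FV = PMT × [((1+r)^n − 1)/r] × (1+r) = 14,250 × [(1+r)^52 − 1] / r × (1+r) = $6,386,912.67

$6,386,912.67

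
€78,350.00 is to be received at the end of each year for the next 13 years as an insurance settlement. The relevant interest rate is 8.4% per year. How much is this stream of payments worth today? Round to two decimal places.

This is an ordinary annuity: 13 payments of €78,350.00 at the end of each year.
Periodic rate r = 0.084 per year.
PV = PMT × [(1 − (1+r)^−n)/r] = 78,350 × [1 − (1+r)^−13] / r = €605,865.10

€605,865.10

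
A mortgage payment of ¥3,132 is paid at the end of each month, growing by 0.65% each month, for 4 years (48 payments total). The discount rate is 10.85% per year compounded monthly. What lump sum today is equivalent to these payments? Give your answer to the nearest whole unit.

Periodic rate r = 0.1085/12 per month; n is counted in months.
Growing ordinary annuity: PV = PMT₁ × [1 − ((1+g)/(1+r))^n] / (r − g) = 3,132 × [1 − ((1+0.0065)/(1+r))^48] / (r − 0.0065) = ¥140,501.

¥140,501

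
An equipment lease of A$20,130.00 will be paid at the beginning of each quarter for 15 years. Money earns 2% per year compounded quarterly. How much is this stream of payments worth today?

A$1,046,441.72

This is an annuity due: 60 payments of A$20,130.00 at the beginning of each quarter.
Periodic rate r = 0.02/4 per quarter; n is counted in quarters.
PV = PMT × [(1 − (1+r)^−n)/r] × (1+r) = 20,130 × [1 − (1+r)^−60] / r × (1+r) = A$1,046,441.72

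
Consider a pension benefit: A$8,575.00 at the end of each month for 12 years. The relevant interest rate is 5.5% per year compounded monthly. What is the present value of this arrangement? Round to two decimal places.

A$902,468.02

This is an ordinary annuity: 144 payments of A$8,575.00 at the end of each month.
Periodic rate r = 0.055/12 per month; n is counted in months.
PV = PMT × [(1 − (1+r)^−n)/r] = 8,575 × [1 − (1+r)^−144] / r = A$902,468.02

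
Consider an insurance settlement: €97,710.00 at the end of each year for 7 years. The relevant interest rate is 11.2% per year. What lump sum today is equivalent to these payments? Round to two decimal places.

This is an ordinary annuity: 7 payments of €97,710.00 at the end of each year.
Periodic rate r = 0.112 per year.
PV = PMT × [(1 − (1+r)^−n)/r] = 97,710 × [1 − (1+r)^−7] / r = €457,468.63

€457,468.63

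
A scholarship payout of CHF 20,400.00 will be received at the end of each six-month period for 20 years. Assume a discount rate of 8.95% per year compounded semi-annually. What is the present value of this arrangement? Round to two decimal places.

This is an ordinary annuity: 40 payments of CHF 20,400.00 at the end of each six-month period.
Periodic rate r = 0.0895/2 per half-year; n is counted in half-years.
PV = PMT × [(1 − (1+r)^−n)/r] = 20,400 × [1 − (1+r)^−40] / r = CHF 376,735.78

CHF 376,735.78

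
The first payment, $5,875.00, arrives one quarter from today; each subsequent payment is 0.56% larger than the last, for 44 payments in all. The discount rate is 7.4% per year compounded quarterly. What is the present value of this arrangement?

$195,503.58

Periodic rate r = 0.074/4 per quarter; n is counted in quarters.
Growing ordinary annuity: PV = PMT₁ × [1 − ((1+g)/(1+r))^n] / (r − g) = 5,875 × [1 − ((1+0.0056)/(1+r))^44] / (r − 0.0056) = $195,503.58.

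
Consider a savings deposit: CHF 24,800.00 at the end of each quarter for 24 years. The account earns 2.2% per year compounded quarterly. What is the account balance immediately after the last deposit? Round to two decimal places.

This is an ordinary annuity: 96 deposits of CHF 24,800.00 at the end of each quarter.
Periodic rate r = 0.022/4 per quarter; n is counted in quarters.
FV = PMT × [((1+r)^n − 1)/r] = 24,800 × [(1+r)^96 − 1] / r = CHF 3,125,190.86

CHF 3,125,190.86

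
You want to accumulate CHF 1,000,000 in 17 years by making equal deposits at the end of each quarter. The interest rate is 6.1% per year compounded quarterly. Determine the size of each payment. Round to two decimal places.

Level ordinary annuity; solve FV = PMT × [((1+r)^n − 1)/r] for PMT.
Periodic rate r = 0.061/4 per quarter; n is counted in quarters.
With n = 68: PMT = 1,000,000 / ([((1+r)^n − 1)/r]) = CHF 8,478.12

CHF 8,478.12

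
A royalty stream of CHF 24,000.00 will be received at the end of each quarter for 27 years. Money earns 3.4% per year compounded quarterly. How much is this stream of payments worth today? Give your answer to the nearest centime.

CHF 1,691,663.86

This is an ordinary annuity: 108 payments of CHF 24,000.00 at the end of each quarter.
Periodic rate r = 0.034/4 per quarter; n is counted in quarters.
PV = PMT × [(1 − (1+r)^−n)/r] = 24,000 × [1 − (1+r)^−108] / r = CHF 1,691,663.86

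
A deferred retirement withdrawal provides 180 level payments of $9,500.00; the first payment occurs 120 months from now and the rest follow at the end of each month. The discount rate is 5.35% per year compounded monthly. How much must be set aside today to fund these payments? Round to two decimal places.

Ordinary annuity of 180 payments, first payment at period 120.
Periodic rate r = 0.0535/12 per month; n is counted in months.
The ordinary-annuity PV formula values the stream one period before the first payment (period 119); discount that back 119 periods:
PV₀ = 9,500 × [1 − (1+r)^−180] / r × (1+r)^−119 = $691,508.93

$691,508.93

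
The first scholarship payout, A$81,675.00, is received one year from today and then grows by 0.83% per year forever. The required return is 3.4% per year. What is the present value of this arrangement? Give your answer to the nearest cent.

A$3,178,015.56

Periodic rate r = 0.034 per year.
Growing perpetuity (Gordon): PV = PMT₁ / (r − g) = 81,675 / (r − 0.0083) = A$3,178,015.56.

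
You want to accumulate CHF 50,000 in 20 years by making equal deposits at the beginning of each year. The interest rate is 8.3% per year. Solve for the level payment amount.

Level annuity due; solve FV = PMT × [((1+r)^n − 1)/r] × (1+r) for PMT.
Periodic rate r = 0.083 per year.
With n = 20: PMT = 50,000 / ([((1+r)^n − 1)/r] × (1+r)) = CHF 975.83

CHF 975.83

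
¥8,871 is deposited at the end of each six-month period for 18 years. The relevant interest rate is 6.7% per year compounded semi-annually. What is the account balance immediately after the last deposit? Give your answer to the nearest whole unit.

This is an ordinary annuity: 36 deposits of ¥8,871 at the end of each six-month period.
Periodic rate r = 0.067/2 per half-year; n is counted in half-years.
FV = PMT × [((1+r)^n − 1)/r] = 8,871 × [(1+r)^36 − 1] / r = ¥602,366

¥602,366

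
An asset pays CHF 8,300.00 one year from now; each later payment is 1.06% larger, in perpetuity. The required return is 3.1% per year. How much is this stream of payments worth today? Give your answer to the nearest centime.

Periodic rate r = 0.031 per year.
Growing perpetuity (Gordon): PV = PMT₁ / (r − g) = 8,300 / (r − 0.0106) = CHF 406,862.75.

CHF 406,862.75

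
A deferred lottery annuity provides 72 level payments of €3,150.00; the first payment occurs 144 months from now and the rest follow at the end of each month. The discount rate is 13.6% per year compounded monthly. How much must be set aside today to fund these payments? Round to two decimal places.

€30,828.98

Ordinary annuity of 72 payments, first payment at period 144.
Periodic rate r = 0.136/12 per month; n is counted in months.
The ordinary-annuity PV formula values the stream one period before the first payment (period 143); discount that back 143 periods:
PV₀ = 3,150 × [1 − (1+r)^−72] / r × (1+r)^−143 = €30,828.98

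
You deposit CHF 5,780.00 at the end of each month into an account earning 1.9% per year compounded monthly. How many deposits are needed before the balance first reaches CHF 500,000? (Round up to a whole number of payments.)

82 payments

Periodic rate r = 0.019/12 per month; n is counted in months.
Ordinary annuity FV: 500,000 = 5,780 × [((1+r)^n − 1)/r].
(1+r)^n = 1 + 500,000 × r / 5,780, so n = ln(1 + 500,000·r/5,780) / ln(1+r) = 81.14.
Round up to a whole number of payments: n = 82.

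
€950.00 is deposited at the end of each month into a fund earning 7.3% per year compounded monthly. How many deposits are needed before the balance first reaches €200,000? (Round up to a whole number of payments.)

136 payments

Periodic rate r = 0.073/12 per month; n is counted in months.
Ordinary annuity FV: 200,000 = 950 × [((1+r)^n − 1)/r].
(1+r)^n = 1 + 200,000 × r / 950, so n = ln(1 + 200,000·r/950) / ln(1+r) = 135.94.
Round up to a whole number of payments: n = 136.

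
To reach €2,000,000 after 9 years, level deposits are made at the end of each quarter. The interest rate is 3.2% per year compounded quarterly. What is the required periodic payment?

Level ordinary annuity; solve FV = PMT × [((1+r)^n − 1)/r] for PMT.
Periodic rate r = 0.032/4 per quarter; n is counted in quarters.
With n = 36: PMT = 2,000,000 / ([((1+r)^n − 1)/r]) = €48,159.43

€48,159.43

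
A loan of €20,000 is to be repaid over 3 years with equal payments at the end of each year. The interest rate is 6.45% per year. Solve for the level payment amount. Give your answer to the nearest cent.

Level ordinary annuity; solve PV = PMT × [(1 − (1+r)^−n)/r] for PMT.
Periodic rate r = 0.0645 per year.
With n = 3: PMT = 20,000 / ([(1 − (1+r)^−n)/r]) = €7,544.57

€7,544.57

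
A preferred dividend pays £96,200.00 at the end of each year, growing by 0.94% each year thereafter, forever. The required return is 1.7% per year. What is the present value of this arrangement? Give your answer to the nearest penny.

£12,657,894.74

Periodic rate r = 0.017 per year.
Growing perpetuity (Gordon): PV = PMT₁ / (r − g) = 96,200 / (r − 0.0094) = £12,657,894.74.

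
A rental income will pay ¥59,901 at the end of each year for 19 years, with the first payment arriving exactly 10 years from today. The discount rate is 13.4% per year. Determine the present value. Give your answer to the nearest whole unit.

¥130,931

Ordinary annuity of 19 payments, first payment at period 10.
Periodic rate r = 0.134 per year.
The ordinary-annuity PV formula values the stream one period before the first payment (period 9); discount that back 9 periods:
PV₀ = 59,901 × [1 − (1+r)^−19] / r × (1+r)^−9 = ¥130,931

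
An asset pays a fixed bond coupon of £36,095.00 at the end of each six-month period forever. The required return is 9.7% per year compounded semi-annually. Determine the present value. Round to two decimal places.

Periodic rate r = 0.097/2 per half-year.
Level perpetuity: PV = PMT / r = 36,095 / (0.097/2) = £744,226.80.

£744,226.80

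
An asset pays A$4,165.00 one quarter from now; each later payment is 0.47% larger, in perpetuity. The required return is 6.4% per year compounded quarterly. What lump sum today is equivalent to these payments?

A$368,584.07

Periodic rate r = 0.064/4 per quarter.
Growing perpetuity (Gordon): PV = PMT₁ / (r − g) = 4,165 / (r − 0.0047) = A$368,584.07.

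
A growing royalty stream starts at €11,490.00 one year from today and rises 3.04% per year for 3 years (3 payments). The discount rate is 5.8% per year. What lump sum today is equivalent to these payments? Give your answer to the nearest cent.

€31,737.81

Periodic rate r = 0.058 per year.
Growing ordinary annuity: PV = PMT₁ × [1 − ((1+g)/(1+r))^n] / (r − g) = 11,490 × [1 − ((1+0.0304)/(1+r))^3] / (r − 0.0304) = €31,737.81.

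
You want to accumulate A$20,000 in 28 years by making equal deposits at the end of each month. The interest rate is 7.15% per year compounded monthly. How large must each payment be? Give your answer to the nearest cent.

A$18.74

Level ordinary annuity; solve FV = PMT × [((1+r)^n − 1)/r] for PMT.
Periodic rate r = 0.0715/12 per month; n is counted in months.
With n = 336: PMT = 20,000 / ([((1+r)^n − 1)/r]) = A$18.74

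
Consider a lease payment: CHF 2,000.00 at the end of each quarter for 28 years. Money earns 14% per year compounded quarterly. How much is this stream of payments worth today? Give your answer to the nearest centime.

CHF 55,930.47

This is an ordinary annuity: 112 payments of CHF 2,000.00 at the end of each quarter.
Periodic rate r = 0.14/4 per quarter; n is counted in quarters.
PV = PMT × [(1 − (1+r)^−n)/r] = 2,000 × [1 − (1+r)^−112] / r = CHF 55,930.47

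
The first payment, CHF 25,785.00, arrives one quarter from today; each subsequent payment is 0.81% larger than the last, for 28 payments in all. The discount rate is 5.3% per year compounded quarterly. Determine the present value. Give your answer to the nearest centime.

Periodic rate r = 0.053/4 per quarter; n is counted in quarters.
Growing ordinary annuity: PV = PMT₁ × [1 − ((1+g)/(1+r))^n] / (r − g) = 25,785 × [1 − ((1+0.0081)/(1+r))^28] / (r − 0.0081) = CHF 665,734.28.

CHF 665,734.28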